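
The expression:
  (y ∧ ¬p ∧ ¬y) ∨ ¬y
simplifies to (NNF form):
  ¬y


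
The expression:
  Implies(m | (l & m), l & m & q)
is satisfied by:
  {l: True, q: True, m: False}
  {l: True, q: False, m: False}
  {q: True, l: False, m: False}
  {l: False, q: False, m: False}
  {l: True, m: True, q: True}


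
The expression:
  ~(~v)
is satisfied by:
  {v: True}


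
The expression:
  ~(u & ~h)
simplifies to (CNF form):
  h | ~u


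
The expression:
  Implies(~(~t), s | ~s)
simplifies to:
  True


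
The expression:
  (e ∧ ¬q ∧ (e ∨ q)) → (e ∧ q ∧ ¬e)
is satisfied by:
  {q: True, e: False}
  {e: False, q: False}
  {e: True, q: True}


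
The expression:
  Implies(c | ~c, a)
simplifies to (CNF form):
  a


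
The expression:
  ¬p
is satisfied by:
  {p: False}


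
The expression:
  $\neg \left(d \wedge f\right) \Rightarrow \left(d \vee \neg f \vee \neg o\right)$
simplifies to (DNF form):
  $d \vee \neg f \vee \neg o$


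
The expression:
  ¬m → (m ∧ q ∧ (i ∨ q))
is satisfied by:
  {m: True}


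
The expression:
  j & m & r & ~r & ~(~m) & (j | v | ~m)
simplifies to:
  False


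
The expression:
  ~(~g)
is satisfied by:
  {g: True}


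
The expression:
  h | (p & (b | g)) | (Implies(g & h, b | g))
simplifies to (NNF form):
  True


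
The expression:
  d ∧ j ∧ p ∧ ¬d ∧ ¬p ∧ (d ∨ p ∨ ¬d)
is never true.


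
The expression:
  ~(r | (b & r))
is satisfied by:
  {r: False}


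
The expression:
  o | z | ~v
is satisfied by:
  {o: True, z: True, v: False}
  {o: True, v: False, z: False}
  {z: True, v: False, o: False}
  {z: False, v: False, o: False}
  {o: True, z: True, v: True}
  {o: True, v: True, z: False}
  {z: True, v: True, o: False}


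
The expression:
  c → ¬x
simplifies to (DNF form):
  ¬c ∨ ¬x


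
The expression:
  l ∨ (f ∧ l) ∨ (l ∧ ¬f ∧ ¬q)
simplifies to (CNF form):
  l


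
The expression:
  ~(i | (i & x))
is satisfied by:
  {i: False}


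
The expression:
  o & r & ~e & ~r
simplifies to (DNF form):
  False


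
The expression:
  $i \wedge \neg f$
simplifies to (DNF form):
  $i \wedge \neg f$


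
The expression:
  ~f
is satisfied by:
  {f: False}


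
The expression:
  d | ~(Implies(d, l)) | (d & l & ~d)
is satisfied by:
  {d: True}


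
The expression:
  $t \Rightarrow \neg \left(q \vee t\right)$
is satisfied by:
  {t: False}


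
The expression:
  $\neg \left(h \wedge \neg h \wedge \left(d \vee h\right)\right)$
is always true.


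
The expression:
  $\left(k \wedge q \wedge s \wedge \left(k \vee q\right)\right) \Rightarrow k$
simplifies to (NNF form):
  $\text{True}$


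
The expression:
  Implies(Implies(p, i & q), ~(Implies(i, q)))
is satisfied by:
  {p: True, q: False, i: False}
  {i: True, p: True, q: False}
  {i: True, p: False, q: False}
  {q: True, p: True, i: False}


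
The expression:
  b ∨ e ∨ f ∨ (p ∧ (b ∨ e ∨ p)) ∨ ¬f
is always true.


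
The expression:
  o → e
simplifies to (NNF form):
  e ∨ ¬o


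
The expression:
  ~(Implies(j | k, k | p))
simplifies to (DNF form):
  j & ~k & ~p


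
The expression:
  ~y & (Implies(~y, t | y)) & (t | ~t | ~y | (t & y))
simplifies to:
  t & ~y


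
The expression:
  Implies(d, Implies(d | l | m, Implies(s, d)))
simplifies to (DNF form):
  True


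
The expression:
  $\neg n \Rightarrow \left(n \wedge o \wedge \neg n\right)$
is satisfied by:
  {n: True}


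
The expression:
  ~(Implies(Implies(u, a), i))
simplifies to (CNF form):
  ~i & (a | ~u)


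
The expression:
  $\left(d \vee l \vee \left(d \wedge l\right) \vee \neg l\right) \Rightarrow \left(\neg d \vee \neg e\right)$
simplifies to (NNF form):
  $\neg d \vee \neg e$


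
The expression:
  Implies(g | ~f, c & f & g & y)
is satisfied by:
  {y: True, f: True, c: True, g: False}
  {y: True, f: True, c: False, g: False}
  {f: True, c: True, y: False, g: False}
  {f: True, y: False, c: False, g: False}
  {y: True, g: True, f: True, c: True}


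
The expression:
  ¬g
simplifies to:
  ¬g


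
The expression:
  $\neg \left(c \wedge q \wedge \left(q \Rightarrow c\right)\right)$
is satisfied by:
  {c: False, q: False}
  {q: True, c: False}
  {c: True, q: False}


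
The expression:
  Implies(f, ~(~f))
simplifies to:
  True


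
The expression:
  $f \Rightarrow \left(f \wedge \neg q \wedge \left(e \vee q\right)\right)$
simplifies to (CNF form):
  $\left(e \vee \neg f\right) \wedge \left(\neg f \vee \neg q\right)$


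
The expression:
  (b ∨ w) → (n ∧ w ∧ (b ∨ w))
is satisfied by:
  {n: True, w: False, b: False}
  {n: False, w: False, b: False}
  {w: True, n: True, b: False}
  {b: True, w: True, n: True}


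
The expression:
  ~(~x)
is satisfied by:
  {x: True}


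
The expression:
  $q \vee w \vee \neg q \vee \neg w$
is always true.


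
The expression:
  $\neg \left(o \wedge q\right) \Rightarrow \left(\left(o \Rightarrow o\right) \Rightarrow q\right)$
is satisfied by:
  {q: True}


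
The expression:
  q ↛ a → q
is always true.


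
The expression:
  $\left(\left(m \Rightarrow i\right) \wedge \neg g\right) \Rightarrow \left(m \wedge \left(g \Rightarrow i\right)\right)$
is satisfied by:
  {m: True, g: True}
  {m: True, g: False}
  {g: True, m: False}


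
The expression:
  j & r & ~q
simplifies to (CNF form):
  j & r & ~q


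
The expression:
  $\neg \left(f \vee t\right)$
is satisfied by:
  {t: False, f: False}


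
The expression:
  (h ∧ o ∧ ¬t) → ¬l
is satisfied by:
  {t: True, l: False, o: False, h: False}
  {t: False, l: False, o: False, h: False}
  {h: True, t: True, l: False, o: False}
  {h: True, t: False, l: False, o: False}
  {t: True, o: True, h: False, l: False}
  {o: True, h: False, l: False, t: False}
  {h: True, o: True, t: True, l: False}
  {h: True, o: True, t: False, l: False}
  {t: True, l: True, h: False, o: False}
  {l: True, h: False, o: False, t: False}
  {t: True, h: True, l: True, o: False}
  {h: True, l: True, t: False, o: False}
  {t: True, o: True, l: True, h: False}
  {o: True, l: True, h: False, t: False}
  {h: True, o: True, l: True, t: True}


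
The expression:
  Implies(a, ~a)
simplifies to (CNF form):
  ~a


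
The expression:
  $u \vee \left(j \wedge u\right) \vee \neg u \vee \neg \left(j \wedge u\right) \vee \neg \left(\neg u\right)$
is always true.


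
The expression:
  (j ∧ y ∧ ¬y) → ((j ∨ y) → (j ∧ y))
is always true.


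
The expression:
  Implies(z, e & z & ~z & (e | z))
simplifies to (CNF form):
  ~z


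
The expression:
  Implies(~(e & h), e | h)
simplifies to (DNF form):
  e | h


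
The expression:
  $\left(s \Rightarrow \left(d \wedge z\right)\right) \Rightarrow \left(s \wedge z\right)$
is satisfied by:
  {s: True}


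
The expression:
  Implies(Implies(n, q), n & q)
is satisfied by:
  {n: True}


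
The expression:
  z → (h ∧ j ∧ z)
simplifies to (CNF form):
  (h ∨ ¬z) ∧ (j ∨ ¬z)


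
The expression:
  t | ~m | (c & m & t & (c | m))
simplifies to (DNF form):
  t | ~m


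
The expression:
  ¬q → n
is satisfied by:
  {n: True, q: True}
  {n: True, q: False}
  {q: True, n: False}


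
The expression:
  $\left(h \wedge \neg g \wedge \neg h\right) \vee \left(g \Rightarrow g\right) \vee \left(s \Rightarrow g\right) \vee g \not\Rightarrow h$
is always true.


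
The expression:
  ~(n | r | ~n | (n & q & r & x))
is never true.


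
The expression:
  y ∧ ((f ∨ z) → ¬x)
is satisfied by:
  {y: True, f: False, x: False, z: False}
  {z: True, y: True, f: False, x: False}
  {f: True, y: True, z: False, x: False}
  {z: True, f: True, y: True, x: False}
  {x: True, y: True, z: False, f: False}


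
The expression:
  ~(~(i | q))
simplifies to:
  i | q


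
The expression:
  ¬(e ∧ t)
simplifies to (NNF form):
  ¬e ∨ ¬t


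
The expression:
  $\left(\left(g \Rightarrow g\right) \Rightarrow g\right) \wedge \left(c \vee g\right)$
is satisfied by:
  {g: True}


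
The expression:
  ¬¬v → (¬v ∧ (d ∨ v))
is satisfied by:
  {v: False}


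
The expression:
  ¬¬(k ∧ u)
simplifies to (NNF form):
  k ∧ u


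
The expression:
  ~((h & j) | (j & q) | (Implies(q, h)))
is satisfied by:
  {q: True, h: False, j: False}


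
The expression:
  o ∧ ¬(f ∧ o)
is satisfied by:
  {o: True, f: False}


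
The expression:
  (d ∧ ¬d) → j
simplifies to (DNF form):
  True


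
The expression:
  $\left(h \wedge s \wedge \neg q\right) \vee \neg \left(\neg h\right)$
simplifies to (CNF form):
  $h$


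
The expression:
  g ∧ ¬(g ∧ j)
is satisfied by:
  {g: True, j: False}


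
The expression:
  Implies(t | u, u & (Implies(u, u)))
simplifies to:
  u | ~t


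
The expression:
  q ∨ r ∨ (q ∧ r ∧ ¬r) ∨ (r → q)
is always true.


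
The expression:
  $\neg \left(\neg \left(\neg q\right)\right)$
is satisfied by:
  {q: False}


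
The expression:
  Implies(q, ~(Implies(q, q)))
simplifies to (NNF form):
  ~q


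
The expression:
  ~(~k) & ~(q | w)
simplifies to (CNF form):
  k & ~q & ~w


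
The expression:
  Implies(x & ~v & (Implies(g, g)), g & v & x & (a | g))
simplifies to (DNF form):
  v | ~x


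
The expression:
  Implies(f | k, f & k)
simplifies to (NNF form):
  (f & k) | (~f & ~k)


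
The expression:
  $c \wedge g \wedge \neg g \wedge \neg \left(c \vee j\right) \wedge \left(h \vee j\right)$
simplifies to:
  $\text{False}$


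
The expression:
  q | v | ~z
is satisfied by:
  {q: True, v: True, z: False}
  {q: True, v: False, z: False}
  {v: True, q: False, z: False}
  {q: False, v: False, z: False}
  {z: True, q: True, v: True}
  {z: True, q: True, v: False}
  {z: True, v: True, q: False}


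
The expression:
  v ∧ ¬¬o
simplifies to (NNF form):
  o ∧ v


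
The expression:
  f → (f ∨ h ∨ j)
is always true.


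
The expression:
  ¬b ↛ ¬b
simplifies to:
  False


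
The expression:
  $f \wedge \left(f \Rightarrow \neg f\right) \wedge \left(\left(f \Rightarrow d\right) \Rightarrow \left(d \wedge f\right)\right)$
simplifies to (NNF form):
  $\text{False}$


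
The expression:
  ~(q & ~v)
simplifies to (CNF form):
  v | ~q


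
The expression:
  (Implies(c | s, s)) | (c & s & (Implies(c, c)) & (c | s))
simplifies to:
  s | ~c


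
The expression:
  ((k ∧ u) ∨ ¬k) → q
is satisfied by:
  {q: True, k: True, u: False}
  {q: True, k: False, u: False}
  {q: True, u: True, k: True}
  {q: True, u: True, k: False}
  {k: True, u: False, q: False}


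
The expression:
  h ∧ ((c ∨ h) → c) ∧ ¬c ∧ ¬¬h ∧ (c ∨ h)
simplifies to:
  False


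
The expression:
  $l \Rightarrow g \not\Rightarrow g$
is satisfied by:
  {l: False}


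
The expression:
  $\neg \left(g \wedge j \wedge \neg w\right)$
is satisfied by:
  {w: True, g: False, j: False}
  {g: False, j: False, w: False}
  {j: True, w: True, g: False}
  {j: True, g: False, w: False}
  {w: True, g: True, j: False}
  {g: True, w: False, j: False}
  {j: True, g: True, w: True}


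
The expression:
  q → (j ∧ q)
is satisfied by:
  {j: True, q: False}
  {q: False, j: False}
  {q: True, j: True}


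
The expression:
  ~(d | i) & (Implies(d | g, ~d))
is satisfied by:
  {d: False, i: False}


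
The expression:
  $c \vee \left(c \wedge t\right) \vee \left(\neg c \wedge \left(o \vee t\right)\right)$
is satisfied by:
  {t: True, c: True, o: True}
  {t: True, c: True, o: False}
  {t: True, o: True, c: False}
  {t: True, o: False, c: False}
  {c: True, o: True, t: False}
  {c: True, o: False, t: False}
  {o: True, c: False, t: False}


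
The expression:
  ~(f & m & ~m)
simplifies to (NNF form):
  True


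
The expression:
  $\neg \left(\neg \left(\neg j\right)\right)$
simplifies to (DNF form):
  $\neg j$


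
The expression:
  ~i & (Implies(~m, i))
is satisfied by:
  {m: True, i: False}


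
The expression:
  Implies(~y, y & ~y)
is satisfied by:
  {y: True}


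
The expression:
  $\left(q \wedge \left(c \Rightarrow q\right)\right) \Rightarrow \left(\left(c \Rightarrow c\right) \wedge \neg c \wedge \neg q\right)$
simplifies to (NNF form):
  $\neg q$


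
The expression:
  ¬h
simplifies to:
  ¬h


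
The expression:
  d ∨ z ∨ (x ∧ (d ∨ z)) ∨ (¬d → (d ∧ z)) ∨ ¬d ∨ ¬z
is always true.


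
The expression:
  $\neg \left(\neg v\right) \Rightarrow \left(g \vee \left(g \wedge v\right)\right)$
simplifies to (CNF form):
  $g \vee \neg v$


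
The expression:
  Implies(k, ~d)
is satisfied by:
  {k: False, d: False}
  {d: True, k: False}
  {k: True, d: False}


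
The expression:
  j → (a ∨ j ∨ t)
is always true.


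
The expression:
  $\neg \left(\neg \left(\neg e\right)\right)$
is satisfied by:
  {e: False}


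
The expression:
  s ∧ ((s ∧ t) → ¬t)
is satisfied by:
  {s: True, t: False}


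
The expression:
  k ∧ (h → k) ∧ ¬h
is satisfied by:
  {k: True, h: False}


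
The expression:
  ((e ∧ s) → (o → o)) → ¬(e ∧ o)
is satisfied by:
  {e: False, o: False}
  {o: True, e: False}
  {e: True, o: False}


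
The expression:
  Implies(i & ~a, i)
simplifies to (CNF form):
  True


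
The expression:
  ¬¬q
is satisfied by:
  {q: True}


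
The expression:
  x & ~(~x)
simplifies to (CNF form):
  x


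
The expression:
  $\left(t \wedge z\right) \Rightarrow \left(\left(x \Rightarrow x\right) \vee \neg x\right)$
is always true.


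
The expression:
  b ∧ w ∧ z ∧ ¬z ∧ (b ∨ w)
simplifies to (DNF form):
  False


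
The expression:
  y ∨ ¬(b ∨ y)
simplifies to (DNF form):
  y ∨ ¬b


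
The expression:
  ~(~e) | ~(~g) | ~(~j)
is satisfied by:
  {g: True, e: True, j: True}
  {g: True, e: True, j: False}
  {g: True, j: True, e: False}
  {g: True, j: False, e: False}
  {e: True, j: True, g: False}
  {e: True, j: False, g: False}
  {j: True, e: False, g: False}


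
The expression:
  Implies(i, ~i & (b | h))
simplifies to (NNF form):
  ~i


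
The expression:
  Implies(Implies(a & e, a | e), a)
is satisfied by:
  {a: True}


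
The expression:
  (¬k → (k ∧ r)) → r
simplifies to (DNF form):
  r ∨ ¬k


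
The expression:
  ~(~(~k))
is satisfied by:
  {k: False}


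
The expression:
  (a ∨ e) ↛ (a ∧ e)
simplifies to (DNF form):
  (a ∧ ¬e) ∨ (e ∧ ¬a)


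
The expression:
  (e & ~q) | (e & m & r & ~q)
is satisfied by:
  {e: True, q: False}


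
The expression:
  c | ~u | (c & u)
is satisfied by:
  {c: True, u: False}
  {u: False, c: False}
  {u: True, c: True}


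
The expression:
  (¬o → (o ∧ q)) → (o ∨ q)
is always true.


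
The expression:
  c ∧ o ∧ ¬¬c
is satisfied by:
  {c: True, o: True}


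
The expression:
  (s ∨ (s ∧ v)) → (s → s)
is always true.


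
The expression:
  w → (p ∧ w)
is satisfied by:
  {p: True, w: False}
  {w: False, p: False}
  {w: True, p: True}


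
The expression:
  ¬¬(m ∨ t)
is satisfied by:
  {t: True, m: True}
  {t: True, m: False}
  {m: True, t: False}


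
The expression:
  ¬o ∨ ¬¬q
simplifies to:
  q ∨ ¬o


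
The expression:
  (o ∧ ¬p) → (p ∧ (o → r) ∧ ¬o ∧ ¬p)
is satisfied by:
  {p: True, o: False}
  {o: False, p: False}
  {o: True, p: True}


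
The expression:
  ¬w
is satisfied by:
  {w: False}


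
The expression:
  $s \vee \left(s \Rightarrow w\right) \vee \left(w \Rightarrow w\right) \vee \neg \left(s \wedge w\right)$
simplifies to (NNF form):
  $\text{True}$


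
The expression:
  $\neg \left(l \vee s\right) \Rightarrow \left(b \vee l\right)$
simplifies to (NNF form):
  $b \vee l \vee s$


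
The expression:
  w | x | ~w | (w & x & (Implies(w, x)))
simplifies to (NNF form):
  True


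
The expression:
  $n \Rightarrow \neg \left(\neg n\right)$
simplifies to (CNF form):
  $\text{True}$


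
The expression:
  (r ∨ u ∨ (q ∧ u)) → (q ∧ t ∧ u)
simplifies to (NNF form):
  (q ∨ ¬u) ∧ (t ∨ ¬u) ∧ (u ∨ ¬r)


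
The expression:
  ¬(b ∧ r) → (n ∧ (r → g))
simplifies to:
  (b ∧ r) ∨ (g ∧ n) ∨ (n ∧ ¬r)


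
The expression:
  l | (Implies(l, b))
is always true.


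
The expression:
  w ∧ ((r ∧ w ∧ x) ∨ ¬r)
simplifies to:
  w ∧ (x ∨ ¬r)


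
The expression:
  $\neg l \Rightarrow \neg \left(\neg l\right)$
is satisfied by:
  {l: True}


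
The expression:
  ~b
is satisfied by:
  {b: False}


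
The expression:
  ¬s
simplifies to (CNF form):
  ¬s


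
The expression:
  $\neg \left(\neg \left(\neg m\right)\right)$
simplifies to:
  $\neg m$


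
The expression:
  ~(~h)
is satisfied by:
  {h: True}


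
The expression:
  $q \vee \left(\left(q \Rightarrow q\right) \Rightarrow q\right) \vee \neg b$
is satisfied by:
  {q: True, b: False}
  {b: False, q: False}
  {b: True, q: True}


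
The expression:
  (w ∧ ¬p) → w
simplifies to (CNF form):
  True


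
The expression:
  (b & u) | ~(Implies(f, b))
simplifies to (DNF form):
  (b & u) | (f & ~b)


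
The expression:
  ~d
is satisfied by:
  {d: False}


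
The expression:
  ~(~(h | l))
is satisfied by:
  {l: True, h: True}
  {l: True, h: False}
  {h: True, l: False}


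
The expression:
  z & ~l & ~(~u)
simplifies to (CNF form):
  u & z & ~l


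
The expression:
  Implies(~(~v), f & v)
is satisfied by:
  {f: True, v: False}
  {v: False, f: False}
  {v: True, f: True}


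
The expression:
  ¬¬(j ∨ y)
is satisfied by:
  {y: True, j: True}
  {y: True, j: False}
  {j: True, y: False}


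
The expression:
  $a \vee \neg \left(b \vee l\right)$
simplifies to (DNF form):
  $a \vee \left(\neg b \wedge \neg l\right)$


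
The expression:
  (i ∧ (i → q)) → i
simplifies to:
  True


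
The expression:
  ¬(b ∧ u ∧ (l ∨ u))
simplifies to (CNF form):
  ¬b ∨ ¬u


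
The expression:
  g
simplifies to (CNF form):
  g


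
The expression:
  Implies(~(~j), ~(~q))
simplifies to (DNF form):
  q | ~j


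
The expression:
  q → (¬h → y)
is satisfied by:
  {y: True, h: True, q: False}
  {y: True, h: False, q: False}
  {h: True, y: False, q: False}
  {y: False, h: False, q: False}
  {y: True, q: True, h: True}
  {y: True, q: True, h: False}
  {q: True, h: True, y: False}


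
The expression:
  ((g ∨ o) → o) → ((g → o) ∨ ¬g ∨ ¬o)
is always true.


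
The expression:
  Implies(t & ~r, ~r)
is always true.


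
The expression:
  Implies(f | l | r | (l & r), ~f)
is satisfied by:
  {f: False}


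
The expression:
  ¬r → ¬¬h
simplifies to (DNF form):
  h ∨ r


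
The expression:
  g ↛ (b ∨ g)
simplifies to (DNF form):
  False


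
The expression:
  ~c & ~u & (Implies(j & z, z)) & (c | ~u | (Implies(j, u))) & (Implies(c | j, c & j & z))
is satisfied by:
  {u: False, j: False, c: False}


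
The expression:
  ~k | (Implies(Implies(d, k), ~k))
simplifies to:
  ~k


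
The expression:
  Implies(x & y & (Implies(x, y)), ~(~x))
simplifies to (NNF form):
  True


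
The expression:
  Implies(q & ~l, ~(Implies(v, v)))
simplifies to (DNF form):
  l | ~q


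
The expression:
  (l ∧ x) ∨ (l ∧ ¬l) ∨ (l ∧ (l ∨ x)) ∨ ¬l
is always true.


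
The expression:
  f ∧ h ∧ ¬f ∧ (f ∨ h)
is never true.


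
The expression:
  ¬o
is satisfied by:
  {o: False}


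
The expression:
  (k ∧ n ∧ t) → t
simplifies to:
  True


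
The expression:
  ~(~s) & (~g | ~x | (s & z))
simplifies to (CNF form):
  s & (z | ~g | ~x)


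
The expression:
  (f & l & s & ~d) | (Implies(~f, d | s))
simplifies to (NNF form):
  d | f | s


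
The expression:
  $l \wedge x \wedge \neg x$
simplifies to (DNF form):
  $\text{False}$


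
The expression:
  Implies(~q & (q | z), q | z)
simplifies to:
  True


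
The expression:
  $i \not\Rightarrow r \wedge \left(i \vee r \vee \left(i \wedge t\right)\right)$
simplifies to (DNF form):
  $i \wedge \neg r$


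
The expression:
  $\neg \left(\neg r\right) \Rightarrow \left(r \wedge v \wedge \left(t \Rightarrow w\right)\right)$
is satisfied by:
  {v: True, w: True, t: False, r: False}
  {v: True, t: False, w: False, r: False}
  {v: True, w: True, t: True, r: False}
  {v: True, t: True, w: False, r: False}
  {w: True, v: False, t: False, r: False}
  {v: False, t: False, w: False, r: False}
  {w: True, t: True, v: False, r: False}
  {t: True, v: False, w: False, r: False}
  {r: True, w: True, v: True, t: False}
  {r: True, v: True, t: False, w: False}
  {r: True, w: True, v: True, t: True}


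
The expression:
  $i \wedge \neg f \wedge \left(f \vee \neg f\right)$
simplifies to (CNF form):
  $i \wedge \neg f$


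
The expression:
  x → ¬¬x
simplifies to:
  True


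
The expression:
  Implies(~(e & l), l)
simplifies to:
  l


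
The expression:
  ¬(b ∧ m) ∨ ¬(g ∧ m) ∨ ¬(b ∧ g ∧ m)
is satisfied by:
  {g: False, m: False, b: False}
  {b: True, g: False, m: False}
  {m: True, g: False, b: False}
  {b: True, m: True, g: False}
  {g: True, b: False, m: False}
  {b: True, g: True, m: False}
  {m: True, g: True, b: False}


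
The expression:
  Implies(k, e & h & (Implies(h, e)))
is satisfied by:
  {h: True, e: True, k: False}
  {h: True, e: False, k: False}
  {e: True, h: False, k: False}
  {h: False, e: False, k: False}
  {h: True, k: True, e: True}


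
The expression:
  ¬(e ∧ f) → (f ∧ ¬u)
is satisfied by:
  {e: True, f: True, u: False}
  {f: True, u: False, e: False}
  {e: True, u: True, f: True}


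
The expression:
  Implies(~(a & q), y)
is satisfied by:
  {y: True, q: True, a: True}
  {y: True, q: True, a: False}
  {y: True, a: True, q: False}
  {y: True, a: False, q: False}
  {q: True, a: True, y: False}


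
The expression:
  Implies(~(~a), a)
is always true.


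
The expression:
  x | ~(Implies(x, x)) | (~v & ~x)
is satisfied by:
  {x: True, v: False}
  {v: False, x: False}
  {v: True, x: True}


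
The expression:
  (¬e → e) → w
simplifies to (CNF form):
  w ∨ ¬e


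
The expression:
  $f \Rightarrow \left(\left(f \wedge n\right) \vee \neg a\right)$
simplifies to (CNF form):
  $n \vee \neg a \vee \neg f$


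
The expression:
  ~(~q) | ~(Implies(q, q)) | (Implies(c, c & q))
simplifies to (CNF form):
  q | ~c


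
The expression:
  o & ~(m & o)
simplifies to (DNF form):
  o & ~m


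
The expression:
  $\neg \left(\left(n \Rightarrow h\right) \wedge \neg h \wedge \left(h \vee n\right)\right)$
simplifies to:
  $\text{True}$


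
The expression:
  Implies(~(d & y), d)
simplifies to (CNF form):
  d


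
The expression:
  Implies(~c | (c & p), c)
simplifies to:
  c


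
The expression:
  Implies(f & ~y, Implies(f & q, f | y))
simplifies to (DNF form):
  True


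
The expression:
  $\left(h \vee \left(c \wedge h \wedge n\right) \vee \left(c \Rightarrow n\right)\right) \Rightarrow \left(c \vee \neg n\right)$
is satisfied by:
  {c: True, n: False}
  {n: False, c: False}
  {n: True, c: True}


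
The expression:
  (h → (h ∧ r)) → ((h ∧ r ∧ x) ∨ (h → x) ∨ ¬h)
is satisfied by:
  {x: True, h: False, r: False}
  {h: False, r: False, x: False}
  {r: True, x: True, h: False}
  {r: True, h: False, x: False}
  {x: True, h: True, r: False}
  {h: True, x: False, r: False}
  {r: True, h: True, x: True}


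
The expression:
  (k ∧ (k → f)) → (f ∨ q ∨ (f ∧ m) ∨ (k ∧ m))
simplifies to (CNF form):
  True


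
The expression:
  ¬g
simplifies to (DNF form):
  ¬g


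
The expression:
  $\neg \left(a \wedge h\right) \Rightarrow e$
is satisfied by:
  {a: True, e: True, h: True}
  {a: True, e: True, h: False}
  {e: True, h: True, a: False}
  {e: True, h: False, a: False}
  {a: True, h: True, e: False}


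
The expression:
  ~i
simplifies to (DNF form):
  ~i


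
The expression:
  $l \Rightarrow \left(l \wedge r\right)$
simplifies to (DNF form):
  $r \vee \neg l$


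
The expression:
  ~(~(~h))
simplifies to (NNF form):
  ~h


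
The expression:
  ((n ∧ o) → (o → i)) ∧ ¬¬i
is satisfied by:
  {i: True}


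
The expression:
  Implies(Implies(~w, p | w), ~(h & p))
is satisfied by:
  {p: False, h: False}
  {h: True, p: False}
  {p: True, h: False}


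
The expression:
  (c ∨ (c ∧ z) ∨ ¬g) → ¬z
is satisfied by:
  {g: True, z: False, c: False}
  {g: False, z: False, c: False}
  {c: True, g: True, z: False}
  {c: True, g: False, z: False}
  {z: True, g: True, c: False}


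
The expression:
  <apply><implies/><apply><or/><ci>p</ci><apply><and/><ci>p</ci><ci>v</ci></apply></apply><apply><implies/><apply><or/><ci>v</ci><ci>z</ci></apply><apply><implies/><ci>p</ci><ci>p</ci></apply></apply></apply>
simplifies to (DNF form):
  <true/>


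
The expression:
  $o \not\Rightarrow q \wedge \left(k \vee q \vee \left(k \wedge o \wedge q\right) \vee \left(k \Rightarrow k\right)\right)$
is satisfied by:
  {o: True, q: False}


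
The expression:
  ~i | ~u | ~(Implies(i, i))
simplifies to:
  ~i | ~u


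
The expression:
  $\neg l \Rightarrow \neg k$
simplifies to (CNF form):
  $l \vee \neg k$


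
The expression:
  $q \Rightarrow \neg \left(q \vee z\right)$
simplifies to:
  $\neg q$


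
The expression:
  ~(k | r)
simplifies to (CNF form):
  ~k & ~r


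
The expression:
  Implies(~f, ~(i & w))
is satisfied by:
  {f: True, w: False, i: False}
  {w: False, i: False, f: False}
  {i: True, f: True, w: False}
  {i: True, w: False, f: False}
  {f: True, w: True, i: False}
  {w: True, f: False, i: False}
  {i: True, w: True, f: True}


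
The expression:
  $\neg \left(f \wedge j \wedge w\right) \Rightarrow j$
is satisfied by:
  {j: True}


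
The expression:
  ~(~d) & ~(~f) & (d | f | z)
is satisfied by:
  {d: True, f: True}


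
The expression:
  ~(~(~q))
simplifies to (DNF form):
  ~q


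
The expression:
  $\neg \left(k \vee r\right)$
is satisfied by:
  {r: False, k: False}


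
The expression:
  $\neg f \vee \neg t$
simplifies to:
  $\neg f \vee \neg t$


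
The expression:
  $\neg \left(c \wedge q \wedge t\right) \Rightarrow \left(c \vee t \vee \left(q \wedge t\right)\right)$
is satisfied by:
  {t: True, c: True}
  {t: True, c: False}
  {c: True, t: False}


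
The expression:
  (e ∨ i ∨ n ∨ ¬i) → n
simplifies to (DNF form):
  n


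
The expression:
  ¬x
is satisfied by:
  {x: False}


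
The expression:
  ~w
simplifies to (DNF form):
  ~w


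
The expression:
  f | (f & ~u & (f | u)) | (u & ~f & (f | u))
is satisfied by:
  {u: True, f: True}
  {u: True, f: False}
  {f: True, u: False}


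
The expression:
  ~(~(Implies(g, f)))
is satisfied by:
  {f: True, g: False}
  {g: False, f: False}
  {g: True, f: True}


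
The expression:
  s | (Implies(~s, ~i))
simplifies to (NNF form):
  s | ~i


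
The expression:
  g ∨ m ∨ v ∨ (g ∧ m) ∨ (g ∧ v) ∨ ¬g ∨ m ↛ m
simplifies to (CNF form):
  True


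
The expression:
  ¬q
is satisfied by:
  {q: False}


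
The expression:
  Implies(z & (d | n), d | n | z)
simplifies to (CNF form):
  True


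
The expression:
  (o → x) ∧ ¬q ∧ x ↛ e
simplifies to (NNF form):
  x ∧ ¬e ∧ ¬q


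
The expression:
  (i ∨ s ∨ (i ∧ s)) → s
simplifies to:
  s ∨ ¬i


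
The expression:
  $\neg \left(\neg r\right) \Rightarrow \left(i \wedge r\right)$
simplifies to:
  $i \vee \neg r$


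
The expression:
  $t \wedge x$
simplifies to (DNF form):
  $t \wedge x$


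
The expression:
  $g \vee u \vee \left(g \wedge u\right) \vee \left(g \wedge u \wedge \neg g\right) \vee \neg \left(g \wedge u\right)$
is always true.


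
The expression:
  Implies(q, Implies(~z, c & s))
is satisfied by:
  {c: True, z: True, s: True, q: False}
  {c: True, z: True, s: False, q: False}
  {z: True, s: True, q: False, c: False}
  {z: True, s: False, q: False, c: False}
  {c: True, s: True, q: False, z: False}
  {c: True, s: False, q: False, z: False}
  {s: True, c: False, q: False, z: False}
  {s: False, c: False, q: False, z: False}
  {c: True, z: True, q: True, s: True}
  {c: True, z: True, q: True, s: False}
  {z: True, q: True, s: True, c: False}
  {z: True, q: True, s: False, c: False}
  {c: True, q: True, s: True, z: False}


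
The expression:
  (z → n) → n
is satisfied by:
  {n: True, z: True}
  {n: True, z: False}
  {z: True, n: False}


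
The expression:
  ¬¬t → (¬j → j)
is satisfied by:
  {j: True, t: False}
  {t: False, j: False}
  {t: True, j: True}


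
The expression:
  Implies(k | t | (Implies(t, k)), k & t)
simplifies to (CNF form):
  k & t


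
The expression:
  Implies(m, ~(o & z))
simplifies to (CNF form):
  ~m | ~o | ~z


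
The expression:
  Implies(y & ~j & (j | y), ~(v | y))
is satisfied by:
  {j: True, y: False}
  {y: False, j: False}
  {y: True, j: True}


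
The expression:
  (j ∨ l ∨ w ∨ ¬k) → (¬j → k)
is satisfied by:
  {k: True, j: True}
  {k: True, j: False}
  {j: True, k: False}


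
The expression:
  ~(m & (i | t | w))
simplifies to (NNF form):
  ~m | (~i & ~t & ~w)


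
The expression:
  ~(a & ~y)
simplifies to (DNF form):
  y | ~a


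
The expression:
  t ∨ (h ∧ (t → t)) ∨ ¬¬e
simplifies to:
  e ∨ h ∨ t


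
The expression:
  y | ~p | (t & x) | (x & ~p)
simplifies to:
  y | ~p | (t & x)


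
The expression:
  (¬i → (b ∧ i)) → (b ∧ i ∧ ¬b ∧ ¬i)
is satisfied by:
  {i: False}


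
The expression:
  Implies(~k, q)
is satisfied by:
  {k: True, q: True}
  {k: True, q: False}
  {q: True, k: False}


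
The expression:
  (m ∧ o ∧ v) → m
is always true.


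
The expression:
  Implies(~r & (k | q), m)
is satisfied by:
  {r: True, m: True, k: False, q: False}
  {r: True, q: True, m: True, k: False}
  {r: True, m: True, k: True, q: False}
  {r: True, q: True, m: True, k: True}
  {r: True, k: False, m: False, q: False}
  {r: True, q: True, k: False, m: False}
  {r: True, k: True, m: False, q: False}
  {r: True, q: True, k: True, m: False}
  {m: True, q: False, k: False, r: False}
  {q: True, m: True, k: False, r: False}
  {m: True, k: True, q: False, r: False}
  {q: True, m: True, k: True, r: False}
  {q: False, k: False, m: False, r: False}


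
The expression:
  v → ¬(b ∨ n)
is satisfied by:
  {n: False, v: False, b: False}
  {b: True, n: False, v: False}
  {n: True, b: False, v: False}
  {b: True, n: True, v: False}
  {v: True, b: False, n: False}


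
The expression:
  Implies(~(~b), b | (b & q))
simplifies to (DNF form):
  True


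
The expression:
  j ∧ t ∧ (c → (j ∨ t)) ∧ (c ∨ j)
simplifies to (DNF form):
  j ∧ t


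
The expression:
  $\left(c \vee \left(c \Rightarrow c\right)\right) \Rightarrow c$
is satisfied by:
  {c: True}


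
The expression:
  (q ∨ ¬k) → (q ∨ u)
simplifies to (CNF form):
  k ∨ q ∨ u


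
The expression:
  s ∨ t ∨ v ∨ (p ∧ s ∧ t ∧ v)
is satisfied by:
  {t: True, v: True, s: True}
  {t: True, v: True, s: False}
  {t: True, s: True, v: False}
  {t: True, s: False, v: False}
  {v: True, s: True, t: False}
  {v: True, s: False, t: False}
  {s: True, v: False, t: False}


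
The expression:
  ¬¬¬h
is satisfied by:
  {h: False}


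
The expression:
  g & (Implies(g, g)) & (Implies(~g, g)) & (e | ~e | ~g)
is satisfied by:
  {g: True}


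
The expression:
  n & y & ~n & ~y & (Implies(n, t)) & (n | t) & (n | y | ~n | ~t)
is never true.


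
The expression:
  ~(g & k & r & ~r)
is always true.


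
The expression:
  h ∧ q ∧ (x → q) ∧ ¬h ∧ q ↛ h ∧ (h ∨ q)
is never true.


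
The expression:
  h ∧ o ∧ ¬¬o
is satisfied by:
  {h: True, o: True}


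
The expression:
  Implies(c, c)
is always true.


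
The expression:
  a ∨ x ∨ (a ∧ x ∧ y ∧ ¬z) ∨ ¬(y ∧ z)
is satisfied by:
  {a: True, x: True, z: False, y: False}
  {a: True, z: False, y: False, x: False}
  {x: True, z: False, y: False, a: False}
  {x: False, z: False, y: False, a: False}
  {a: True, y: True, x: True, z: False}
  {a: True, y: True, x: False, z: False}
  {y: True, x: True, a: False, z: False}
  {y: True, a: False, z: False, x: False}
  {x: True, a: True, z: True, y: False}
  {a: True, z: True, x: False, y: False}
  {x: True, z: True, a: False, y: False}
  {z: True, a: False, y: False, x: False}
  {a: True, y: True, z: True, x: True}
  {a: True, y: True, z: True, x: False}
  {y: True, z: True, x: True, a: False}


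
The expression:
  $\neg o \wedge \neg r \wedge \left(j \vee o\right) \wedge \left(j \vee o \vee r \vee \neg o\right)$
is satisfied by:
  {j: True, o: False, r: False}


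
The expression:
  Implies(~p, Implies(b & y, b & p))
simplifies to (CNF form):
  p | ~b | ~y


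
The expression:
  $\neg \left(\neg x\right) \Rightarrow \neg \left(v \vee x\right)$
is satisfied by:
  {x: False}


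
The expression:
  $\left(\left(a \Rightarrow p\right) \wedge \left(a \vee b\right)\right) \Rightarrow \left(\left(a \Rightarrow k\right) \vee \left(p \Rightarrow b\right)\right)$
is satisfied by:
  {b: True, k: True, p: False, a: False}
  {b: True, p: False, k: False, a: False}
  {k: True, b: False, p: False, a: False}
  {b: False, p: False, k: False, a: False}
  {a: True, b: True, k: True, p: False}
  {a: True, b: True, p: False, k: False}
  {a: True, k: True, b: False, p: False}
  {a: True, b: False, p: False, k: False}
  {b: True, p: True, k: True, a: False}
  {b: True, p: True, a: False, k: False}
  {p: True, k: True, a: False, b: False}
  {p: True, a: False, k: False, b: False}
  {b: True, p: True, a: True, k: True}
  {b: True, p: True, a: True, k: False}
  {p: True, a: True, k: True, b: False}


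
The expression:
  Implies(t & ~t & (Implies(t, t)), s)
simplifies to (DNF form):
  True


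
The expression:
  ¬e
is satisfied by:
  {e: False}


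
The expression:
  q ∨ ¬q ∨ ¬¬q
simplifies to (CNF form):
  True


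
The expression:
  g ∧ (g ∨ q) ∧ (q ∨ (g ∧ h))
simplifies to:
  g ∧ (h ∨ q)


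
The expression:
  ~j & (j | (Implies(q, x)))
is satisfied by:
  {x: True, q: False, j: False}
  {q: False, j: False, x: False}
  {x: True, q: True, j: False}


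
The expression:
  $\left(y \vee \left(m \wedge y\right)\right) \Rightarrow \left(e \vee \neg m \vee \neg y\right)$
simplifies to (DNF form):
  $e \vee \neg m \vee \neg y$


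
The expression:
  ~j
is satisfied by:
  {j: False}


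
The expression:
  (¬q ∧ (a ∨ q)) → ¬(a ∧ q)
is always true.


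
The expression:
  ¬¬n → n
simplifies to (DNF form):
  True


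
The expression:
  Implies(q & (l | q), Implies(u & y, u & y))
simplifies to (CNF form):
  True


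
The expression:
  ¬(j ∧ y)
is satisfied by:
  {y: False, j: False}
  {j: True, y: False}
  {y: True, j: False}


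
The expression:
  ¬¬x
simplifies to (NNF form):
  x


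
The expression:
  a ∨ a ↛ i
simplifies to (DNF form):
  a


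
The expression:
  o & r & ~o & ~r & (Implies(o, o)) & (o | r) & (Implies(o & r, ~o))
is never true.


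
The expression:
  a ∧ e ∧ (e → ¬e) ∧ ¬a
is never true.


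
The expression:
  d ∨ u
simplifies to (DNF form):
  d ∨ u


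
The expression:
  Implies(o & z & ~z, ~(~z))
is always true.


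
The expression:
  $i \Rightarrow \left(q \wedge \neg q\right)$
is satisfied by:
  {i: False}


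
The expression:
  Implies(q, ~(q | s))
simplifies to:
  ~q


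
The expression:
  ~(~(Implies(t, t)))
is always true.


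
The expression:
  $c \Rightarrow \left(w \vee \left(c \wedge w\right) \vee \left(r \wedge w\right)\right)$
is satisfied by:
  {w: True, c: False}
  {c: False, w: False}
  {c: True, w: True}


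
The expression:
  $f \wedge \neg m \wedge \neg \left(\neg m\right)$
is never true.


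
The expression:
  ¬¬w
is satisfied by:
  {w: True}


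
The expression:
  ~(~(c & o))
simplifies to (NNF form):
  c & o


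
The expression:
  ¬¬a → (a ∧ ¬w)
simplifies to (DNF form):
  ¬a ∨ ¬w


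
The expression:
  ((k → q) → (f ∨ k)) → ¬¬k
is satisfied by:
  {k: True, f: False}
  {f: False, k: False}
  {f: True, k: True}


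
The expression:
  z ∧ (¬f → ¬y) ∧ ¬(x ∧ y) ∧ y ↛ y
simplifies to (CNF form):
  False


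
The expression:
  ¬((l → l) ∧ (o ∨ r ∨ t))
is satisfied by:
  {o: False, r: False, t: False}


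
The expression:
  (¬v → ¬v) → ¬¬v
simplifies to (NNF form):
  v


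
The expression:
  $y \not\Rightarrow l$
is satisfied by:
  {y: True, l: False}


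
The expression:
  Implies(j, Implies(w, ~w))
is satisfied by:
  {w: False, j: False}
  {j: True, w: False}
  {w: True, j: False}


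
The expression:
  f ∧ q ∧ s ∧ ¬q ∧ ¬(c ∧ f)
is never true.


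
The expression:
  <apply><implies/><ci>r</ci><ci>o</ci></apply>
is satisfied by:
  {o: True, r: False}
  {r: False, o: False}
  {r: True, o: True}


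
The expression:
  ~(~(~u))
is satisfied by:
  {u: False}


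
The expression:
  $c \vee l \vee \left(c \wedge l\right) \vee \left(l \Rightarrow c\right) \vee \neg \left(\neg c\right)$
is always true.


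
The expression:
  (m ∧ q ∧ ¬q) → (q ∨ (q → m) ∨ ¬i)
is always true.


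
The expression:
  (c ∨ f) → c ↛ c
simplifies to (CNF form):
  ¬c ∧ ¬f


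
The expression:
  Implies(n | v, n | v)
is always true.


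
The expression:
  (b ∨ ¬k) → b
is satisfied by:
  {b: True, k: True}
  {b: True, k: False}
  {k: True, b: False}


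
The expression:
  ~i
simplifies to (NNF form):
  ~i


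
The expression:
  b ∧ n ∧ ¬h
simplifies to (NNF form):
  b ∧ n ∧ ¬h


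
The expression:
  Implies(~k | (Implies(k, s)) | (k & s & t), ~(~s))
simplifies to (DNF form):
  k | s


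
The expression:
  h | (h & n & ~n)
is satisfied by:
  {h: True}


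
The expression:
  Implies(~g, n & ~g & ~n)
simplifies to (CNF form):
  g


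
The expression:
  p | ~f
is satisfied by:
  {p: True, f: False}
  {f: False, p: False}
  {f: True, p: True}


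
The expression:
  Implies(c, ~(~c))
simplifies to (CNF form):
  True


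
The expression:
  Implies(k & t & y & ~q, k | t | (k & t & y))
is always true.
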